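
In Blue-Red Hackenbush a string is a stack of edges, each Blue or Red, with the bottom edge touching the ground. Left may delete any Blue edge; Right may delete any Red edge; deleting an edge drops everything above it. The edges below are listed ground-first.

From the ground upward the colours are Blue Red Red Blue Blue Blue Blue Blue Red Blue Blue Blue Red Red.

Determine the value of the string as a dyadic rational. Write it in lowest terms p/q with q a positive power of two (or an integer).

edge 1 of 14 (Blue): { 0 |  } -> 1
edge 2 of 14 (Red): { 0 | 1 } -> 1/2
edge 3 of 14 (Red): { 0 | 1/2, 1 } -> 1/4
edge 4 of 14 (Blue): { 0, 1/4 | 1/2, 1 } -> 3/8
edge 5 of 14 (Blue): { 0, 1/4, 3/8 | 1/2, 1 } -> 7/16
edge 6 of 14 (Blue): { 0, 1/4, 3/8, 7/16 | 1/2, 1 } -> 15/32
edge 7 of 14 (Blue): { 0, 1/4, 3/8, 7/16, 15/32 | 1/2, 1 } -> 31/64
edge 8 of 14 (Blue): { 0, 1/4, 3/8, 7/16, 15/32, 31/64 | 1/2, 1 } -> 63/128
edge 9 of 14 (Red): { 0, 1/4, 3/8, 7/16, 15/32, 31/64 | 63/128, 1/2, 1 } -> 125/256
edge 10 of 14 (Blue): { 0, 1/4, 3/8, 7/16, 15/32, 31/64, 125/256 | 63/128, 1/2, 1 } -> 251/512
edge 11 of 14 (Blue): { 0, 1/4, 3/8, 7/16, 15/32, 31/64, 125/256, 251/512 | 63/128, 1/2, 1 } -> 503/1024
edge 12 of 14 (Blue): { 0, 1/4, 3/8, 7/16, 15/32, 31/64, 125/256, 251/512, 503/1024 | 63/128, 1/2, 1 } -> 1007/2048
edge 13 of 14 (Red): { 0, 1/4, 3/8, 7/16, 15/32, 31/64, 125/256, 251/512, 503/1024 | 1007/2048, 63/128, 1/2, 1 } -> 2013/4096
edge 14 of 14 (Red): { 0, 1/4, 3/8, 7/16, 15/32, 31/64, 125/256, 251/512, 503/1024 | 2013/4096, 1007/2048, 63/128, 1/2, 1 } -> 4025/8192

4025/8192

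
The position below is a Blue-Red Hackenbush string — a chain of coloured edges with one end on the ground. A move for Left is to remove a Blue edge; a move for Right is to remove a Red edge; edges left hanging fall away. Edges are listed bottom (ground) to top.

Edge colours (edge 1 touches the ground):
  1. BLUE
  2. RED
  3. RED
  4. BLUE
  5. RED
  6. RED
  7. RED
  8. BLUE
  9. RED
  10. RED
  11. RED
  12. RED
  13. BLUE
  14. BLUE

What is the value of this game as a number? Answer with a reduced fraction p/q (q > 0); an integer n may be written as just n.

2183/8192

Prefix values for BLUE RED RED BLUE RED RED RED BLUE RED RED RED RED BLUE BLUE via {L|R} + simplicity:
B: Left { 0 }, Right { · } gives simplest 1
BR: Left { 0 }, Right { 1 } gives simplest 1/2
BRR: Left { 0 }, Right { 1/2,1 } gives simplest 1/4
BRRB: Left { 0,1/4 }, Right { 1/2,1 } gives simplest 3/8
BRRBR: Left { 0,1/4 }, Right { 3/8,1/2,1 } gives simplest 5/16
BRRBRR: Left { 0,1/4 }, Right { 5/16,3/8,1/2,1 } gives simplest 9/32
BRRBRRR: Left { 0,1/4 }, Right { 9/32,5/16,3/8,1/2,1 } gives simplest 17/64
BRRBRRRB: Left { 0,1/4,17/64 }, Right { 9/32,5/16,3/8,1/2,1 } gives simplest 35/128
BRRBRRRBR: Left { 0,1/4,17/64 }, Right { 35/128,9/32,5/16,3/8,1/2,1 } gives simplest 69/256
BRRBRRRBRR: Left { 0,1/4,17/64 }, Right { 69/256,35/128,9/32,5/16,3/8,1/2,1 } gives simplest 137/512
BRRBRRRBRRR: Left { 0,1/4,17/64 }, Right { 137/512,69/256,35/128,9/32,5/16,3/8,1/2,1 } gives simplest 273/1024
BRRBRRRBRRRR: Left { 0,1/4,17/64 }, Right { 273/1024,137/512,69/256,35/128,9/32,5/16,3/8,1/2,1 } gives simplest 545/2048
BRRBRRRBRRRRB: Left { 0,1/4,17/64,545/2048 }, Right { 273/1024,137/512,69/256,35/128,9/32,5/16,3/8,1/2,1 } gives simplest 1091/4096
BRRBRRRBRRRRBB: Left { 0,1/4,17/64,545/2048,1091/4096 }, Right { 273/1024,137/512,69/256,35/128,9/32,5/16,3/8,1/2,1 } gives simplest 2183/8192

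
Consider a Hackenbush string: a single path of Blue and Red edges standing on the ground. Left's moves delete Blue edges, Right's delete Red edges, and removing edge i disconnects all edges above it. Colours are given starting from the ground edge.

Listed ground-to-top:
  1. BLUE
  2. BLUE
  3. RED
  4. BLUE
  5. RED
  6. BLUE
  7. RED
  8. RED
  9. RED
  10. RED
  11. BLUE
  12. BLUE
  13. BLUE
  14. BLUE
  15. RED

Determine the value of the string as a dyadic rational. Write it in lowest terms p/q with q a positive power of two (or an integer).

1 of 15 · B · max L 0 · min R +∞ so 1
2 of 15 · BB · max L 1 · min R +∞ so 2
3 of 15 · BBR · max L 1 · min R 2 so 3/2
4 of 15 · BBRB · max L 3/2 · min R 2 so 7/4
5 of 15 · BBRBR · max L 3/2 · min R 7/4 so 13/8
6 of 15 · BBRBRB · max L 13/8 · min R 7/4 so 27/16
7 of 15 · BBRBRBR · max L 13/8 · min R 27/16 so 53/32
8 of 15 · BBRBRBRR · max L 13/8 · min R 53/32 so 105/64
9 of 15 · BBRBRBRRR · max L 13/8 · min R 105/64 so 209/128
10 of 15 · BBRBRBRRRR · max L 13/8 · min R 209/128 so 417/256
11 of 15 · BBRBRBRRRRB · max L 417/256 · min R 209/128 so 835/512
12 of 15 · BBRBRBRRRRBB · max L 835/512 · min R 209/128 so 1671/1024
13 of 15 · BBRBRBRRRRBBB · max L 1671/1024 · min R 209/128 so 3343/2048
14 of 15 · BBRBRBRRRRBBBB · max L 3343/2048 · min R 209/128 so 6687/4096
15 of 15 · BBRBRBRRRRBBBBR · max L 3343/2048 · min R 6687/4096 so 13373/8192

13373/8192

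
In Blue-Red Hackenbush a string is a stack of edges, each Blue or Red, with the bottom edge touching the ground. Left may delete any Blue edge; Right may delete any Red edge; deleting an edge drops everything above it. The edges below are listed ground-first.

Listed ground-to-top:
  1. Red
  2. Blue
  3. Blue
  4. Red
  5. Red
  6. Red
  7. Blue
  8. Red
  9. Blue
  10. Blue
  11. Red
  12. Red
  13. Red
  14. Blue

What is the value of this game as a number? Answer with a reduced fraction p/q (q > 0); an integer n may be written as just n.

Prefix values for Red Blue Blue Red Red Red Blue Red Blue Blue Red Red Red Blue via {L|R} + simplicity:
1 of 14 · R · max L −∞ · min R 0 -> -1
2 of 14 · RB · max L -1 · min R 0 -> -1/2
3 of 14 · RBB · max L -1/2 · min R 0 -> -1/4
4 of 14 · RBBR · max L -1/2 · min R -1/4 -> -3/8
5 of 14 · RBBRR · max L -1/2 · min R -3/8 -> -7/16
6 of 14 · RBBRRR · max L -1/2 · min R -7/16 -> -15/32
7 of 14 · RBBRRRB · max L -15/32 · min R -7/16 -> -29/64
8 of 14 · RBBRRRBR · max L -15/32 · min R -29/64 -> -59/128
9 of 14 · RBBRRRBRB · max L -59/128 · min R -29/64 -> -117/256
10 of 14 · RBBRRRBRBB · max L -117/256 · min R -29/64 -> -233/512
11 of 14 · RBBRRRBRBBR · max L -117/256 · min R -233/512 -> -467/1024
12 of 14 · RBBRRRBRBBRR · max L -117/256 · min R -467/1024 -> -935/2048
13 of 14 · RBBRRRBRBBRRR · max L -117/256 · min R -935/2048 -> -1871/4096
14 of 14 · RBBRRRBRBBRRRB · max L -1871/4096 · min R -935/2048 -> -3741/8192

-3741/8192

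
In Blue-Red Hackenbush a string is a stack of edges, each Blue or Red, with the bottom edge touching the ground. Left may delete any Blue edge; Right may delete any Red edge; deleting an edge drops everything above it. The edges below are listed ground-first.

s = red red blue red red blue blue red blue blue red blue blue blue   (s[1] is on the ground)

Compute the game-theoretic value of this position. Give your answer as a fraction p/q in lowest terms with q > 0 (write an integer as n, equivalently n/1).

-7313/4096

Recurse on prefixes of the 14-edge string red red blue red red blue blue red blue blue red blue blue blue:
1 of 14 · r · max L −∞ · min R 0 so -1
2 of 14 · rr · max L −∞ · min R -1 so -2
3 of 14 · rrb · max L -2 · min R -1 so -3/2
4 of 14 · rrbr · max L -2 · min R -3/2 so -7/4
5 of 14 · rrbrr · max L -2 · min R -7/4 so -15/8
6 of 14 · rrbrrb · max L -15/8 · min R -7/4 so -29/16
7 of 14 · rrbrrbb · max L -29/16 · min R -7/4 so -57/32
8 of 14 · rrbrrbbr · max L -29/16 · min R -57/32 so -115/64
9 of 14 · rrbrrbbrb · max L -115/64 · min R -57/32 so -229/128
10 of 14 · rrbrrbbrbb · max L -229/128 · min R -57/32 so -457/256
11 of 14 · rrbrrbbrbbr · max L -229/128 · min R -457/256 so -915/512
12 of 14 · rrbrrbbrbbrb · max L -915/512 · min R -457/256 so -1829/1024
13 of 14 · rrbrrbbrbbrbb · max L -1829/1024 · min R -457/256 so -3657/2048
14 of 14 · rrbrrbbrbbrbbb · max L -3657/2048 · min R -457/256 so -7313/4096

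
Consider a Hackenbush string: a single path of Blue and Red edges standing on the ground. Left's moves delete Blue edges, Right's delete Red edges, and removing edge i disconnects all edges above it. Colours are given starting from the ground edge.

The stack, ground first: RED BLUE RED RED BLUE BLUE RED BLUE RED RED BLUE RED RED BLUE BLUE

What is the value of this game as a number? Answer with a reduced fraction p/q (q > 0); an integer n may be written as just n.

-13017/16384

Prefix values for RED BLUE RED RED BLUE BLUE RED BLUE RED RED BLUE RED RED BLUE BLUE via {L|R} + simplicity:
value_1 [R]  L=[—]  R=[0]  gives -1
value_2 [RB]  L=[-1]  R=[0]  gives -1/2
value_3 [RBR]  L=[-1]  R=[-1/2,0]  gives -3/4
value_4 [RBRR]  L=[-1]  R=[-3/4,-1/2,0]  gives -7/8
value_5 [RBRRB]  L=[-1,-7/8]  R=[-3/4,-1/2,0]  gives -13/16
value_6 [RBRRBB]  L=[-1,-7/8,-13/16]  R=[-3/4,-1/2,0]  gives -25/32
value_7 [RBRRBBR]  L=[-1,-7/8,-13/16]  R=[-25/32,-3/4,-1/2,0]  gives -51/64
value_8 [RBRRBBRB]  L=[-1,-7/8,-13/16,-51/64]  R=[-25/32,-3/4,-1/2,0]  gives -101/128
value_9 [RBRRBBRBR]  L=[-1,-7/8,-13/16,-51/64]  R=[-101/128,-25/32,-3/4,-1/2,0]  gives -203/256
value_10 [RBRRBBRBRR]  L=[-1,-7/8,-13/16,-51/64]  R=[-203/256,-101/128,-25/32,-3/4,-1/2,0]  gives -407/512
value_11 [RBRRBBRBRRB]  L=[-1,-7/8,-13/16,-51/64,-407/512]  R=[-203/256,-101/128,-25/32,-3/4,-1/2,0]  gives -813/1024
value_12 [RBRRBBRBRRBR]  L=[-1,-7/8,-13/16,-51/64,-407/512]  R=[-813/1024,-203/256,-101/128,-25/32,-3/4,-1/2,0]  gives -1627/2048
value_13 [RBRRBBRBRRBRR]  L=[-1,-7/8,-13/16,-51/64,-407/512]  R=[-1627/2048,-813/1024,-203/256,-101/128,-25/32,-3/4,-1/2,0]  gives -3255/4096
value_14 [RBRRBBRBRRBRRB]  L=[-1,-7/8,-13/16,-51/64,-407/512,-3255/4096]  R=[-1627/2048,-813/1024,-203/256,-101/128,-25/32,-3/4,-1/2,0]  gives -6509/8192
value_15 [RBRRBBRBRRBRRBB]  L=[-1,-7/8,-13/16,-51/64,-407/512,-3255/4096,-6509/8192]  R=[-1627/2048,-813/1024,-203/256,-101/128,-25/32,-3/4,-1/2,0]  gives -13017/16384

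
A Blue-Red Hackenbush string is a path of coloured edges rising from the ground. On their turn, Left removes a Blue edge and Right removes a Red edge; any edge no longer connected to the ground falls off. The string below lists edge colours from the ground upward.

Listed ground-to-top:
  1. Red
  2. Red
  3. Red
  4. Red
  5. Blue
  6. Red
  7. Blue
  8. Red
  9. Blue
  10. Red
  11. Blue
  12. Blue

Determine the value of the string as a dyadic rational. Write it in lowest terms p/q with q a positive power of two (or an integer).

-937/256

1 of 12 · R · max L −∞ · min R 0 -> -1
2 of 12 · RR · max L −∞ · min R -1 -> -2
3 of 12 · RRR · max L −∞ · min R -2 -> -3
4 of 12 · RRRR · max L −∞ · min R -3 -> -4
5 of 12 · RRRRB · max L -4 · min R -3 -> -7/2
6 of 12 · RRRRBR · max L -4 · min R -7/2 -> -15/4
7 of 12 · RRRRBRB · max L -15/4 · min R -7/2 -> -29/8
8 of 12 · RRRRBRBR · max L -15/4 · min R -29/8 -> -59/16
9 of 12 · RRRRBRBRB · max L -59/16 · min R -29/8 -> -117/32
10 of 12 · RRRRBRBRBR · max L -59/16 · min R -117/32 -> -235/64
11 of 12 · RRRRBRBRBRB · max L -235/64 · min R -117/32 -> -469/128
12 of 12 · RRRRBRBRBRBB · max L -469/128 · min R -117/32 -> -937/256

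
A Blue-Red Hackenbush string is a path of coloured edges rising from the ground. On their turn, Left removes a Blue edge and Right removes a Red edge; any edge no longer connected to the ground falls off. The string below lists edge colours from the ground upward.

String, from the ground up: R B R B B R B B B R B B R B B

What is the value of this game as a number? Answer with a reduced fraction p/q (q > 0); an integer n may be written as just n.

edge 1 of 15 (R): { — | 0 } ⇒ -1
edge 2 of 15 (B): { -1 | 0 } ⇒ -1/2
edge 3 of 15 (R): { -1 | -1/2; 0 } ⇒ -3/4
edge 4 of 15 (B): { -1; -3/4 | -1/2; 0 } ⇒ -5/8
edge 5 of 15 (B): { -1; -3/4; -5/8 | -1/2; 0 } ⇒ -9/16
edge 6 of 15 (R): { -1; -3/4; -5/8 | -9/16; -1/2; 0 } ⇒ -19/32
edge 7 of 15 (B): { -1; -3/4; -5/8; -19/32 | -9/16; -1/2; 0 } ⇒ -37/64
edge 8 of 15 (B): { -1; -3/4; -5/8; -19/32; -37/64 | -9/16; -1/2; 0 } ⇒ -73/128
edge 9 of 15 (B): { -1; -3/4; -5/8; -19/32; -37/64; -73/128 | -9/16; -1/2; 0 } ⇒ -145/256
edge 10 of 15 (R): { -1; -3/4; -5/8; -19/32; -37/64; -73/128 | -145/256; -9/16; -1/2; 0 } ⇒ -291/512
edge 11 of 15 (B): { -1; -3/4; -5/8; -19/32; -37/64; -73/128; -291/512 | -145/256; -9/16; -1/2; 0 } ⇒ -581/1024
edge 12 of 15 (B): { -1; -3/4; -5/8; -19/32; -37/64; -73/128; -291/512; -581/1024 | -145/256; -9/16; -1/2; 0 } ⇒ -1161/2048
edge 13 of 15 (R): { -1; -3/4; -5/8; -19/32; -37/64; -73/128; -291/512; -581/1024 | -1161/2048; -145/256; -9/16; -1/2; 0 } ⇒ -2323/4096
edge 14 of 15 (B): { -1; -3/4; -5/8; -19/32; -37/64; -73/128; -291/512; -581/1024; -2323/4096 | -1161/2048; -145/256; -9/16; -1/2; 0 } ⇒ -4645/8192
edge 15 of 15 (B): { -1; -3/4; -5/8; -19/32; -37/64; -73/128; -291/512; -581/1024; -2323/4096; -4645/8192 | -1161/2048; -145/256; -9/16; -1/2; 0 } ⇒ -9289/16384

-9289/16384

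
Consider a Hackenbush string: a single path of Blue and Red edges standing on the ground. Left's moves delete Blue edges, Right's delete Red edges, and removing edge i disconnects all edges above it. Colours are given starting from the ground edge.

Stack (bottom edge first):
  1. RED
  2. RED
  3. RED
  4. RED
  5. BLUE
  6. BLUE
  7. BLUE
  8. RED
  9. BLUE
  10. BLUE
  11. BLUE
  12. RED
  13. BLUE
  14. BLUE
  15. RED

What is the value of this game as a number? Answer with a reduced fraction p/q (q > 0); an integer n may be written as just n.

Build G(s[:k]) for k = 1..15, string s = RED RED RED RED BLUE BLUE BLUE RED BLUE BLUE BLUE RED BLUE BLUE RED.
G(R) = { none | 0 } => -1
G(RR) = { none | -1, 0 } => -2
G(RRR) = { none | -2, -1, 0 } => -3
G(RRRR) = { none | -3, -2, -1, 0 } => -4
G(RRRRB) = { -4 | -3, -2, -1, 0 } => -7/2
G(RRRRBB) = { -4, -7/2 | -3, -2, -1, 0 } => -13/4
G(RRRRBBB) = { -4, -7/2, -13/4 | -3, -2, -1, 0 } => -25/8
G(RRRRBBBR) = { -4, -7/2, -13/4 | -25/8, -3, -2, -1, 0 } => -51/16
G(RRRRBBBRB) = { -4, -7/2, -13/4, -51/16 | -25/8, -3, -2, -1, 0 } => -101/32
G(RRRRBBBRBB) = { -4, -7/2, -13/4, -51/16, -101/32 | -25/8, -3, -2, -1, 0 } => -201/64
G(RRRRBBBRBBB) = { -4, -7/2, -13/4, -51/16, -101/32, -201/64 | -25/8, -3, -2, -1, 0 } => -401/128
G(RRRRBBBRBBBR) = { -4, -7/2, -13/4, -51/16, -101/32, -201/64 | -401/128, -25/8, -3, -2, -1, 0 } => -803/256
G(RRRRBBBRBBBRB) = { -4, -7/2, -13/4, -51/16, -101/32, -201/64, -803/256 | -401/128, -25/8, -3, -2, -1, 0 } => -1605/512
G(RRRRBBBRBBBRBB) = { -4, -7/2, -13/4, -51/16, -101/32, -201/64, -803/256, -1605/512 | -401/128, -25/8, -3, -2, -1, 0 } => -3209/1024
G(RRRRBBBRBBBRBBR) = { -4, -7/2, -13/4, -51/16, -101/32, -201/64, -803/256, -1605/512 | -3209/1024, -401/128, -25/8, -3, -2, -1, 0 } => -6419/2048

-6419/2048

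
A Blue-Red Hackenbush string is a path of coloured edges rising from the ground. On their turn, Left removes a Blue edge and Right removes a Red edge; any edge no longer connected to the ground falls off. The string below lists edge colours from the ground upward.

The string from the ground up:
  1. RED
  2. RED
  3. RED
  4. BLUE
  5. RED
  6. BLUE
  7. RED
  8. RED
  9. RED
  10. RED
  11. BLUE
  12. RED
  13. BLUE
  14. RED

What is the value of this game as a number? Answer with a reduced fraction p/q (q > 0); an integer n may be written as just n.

-5611/2048

Prefix values for RED RED RED BLUE RED BLUE RED RED RED RED BLUE RED BLUE RED via {L|R} + simplicity:
R: Left { (no moves) }, Right { 0 } = simplest -1
RR: Left { (no moves) }, Right { -1, 0 } = simplest -2
RRR: Left { (no moves) }, Right { -2, -1, 0 } = simplest -3
RRRB: Left { -3 }, Right { -2, -1, 0 } = simplest -5/2
RRRBR: Left { -3 }, Right { -5/2, -2, -1, 0 } = simplest -11/4
RRRBRB: Left { -3, -11/4 }, Right { -5/2, -2, -1, 0 } = simplest -21/8
RRRBRBR: Left { -3, -11/4 }, Right { -21/8, -5/2, -2, -1, 0 } = simplest -43/16
RRRBRBRR: Left { -3, -11/4 }, Right { -43/16, -21/8, -5/2, -2, -1, 0 } = simplest -87/32
RRRBRBRRR: Left { -3, -11/4 }, Right { -87/32, -43/16, -21/8, -5/2, -2, -1, 0 } = simplest -175/64
RRRBRBRRRR: Left { -3, -11/4 }, Right { -175/64, -87/32, -43/16, -21/8, -5/2, -2, -1, 0 } = simplest -351/128
RRRBRBRRRRB: Left { -3, -11/4, -351/128 }, Right { -175/64, -87/32, -43/16, -21/8, -5/2, -2, -1, 0 } = simplest -701/256
RRRBRBRRRRBR: Left { -3, -11/4, -351/128 }, Right { -701/256, -175/64, -87/32, -43/16, -21/8, -5/2, -2, -1, 0 } = simplest -1403/512
RRRBRBRRRRBRB: Left { -3, -11/4, -351/128, -1403/512 }, Right { -701/256, -175/64, -87/32, -43/16, -21/8, -5/2, -2, -1, 0 } = simplest -2805/1024
RRRBRBRRRRBRBR: Left { -3, -11/4, -351/128, -1403/512 }, Right { -2805/1024, -701/256, -175/64, -87/32, -43/16, -21/8, -5/2, -2, -1, 0 } = simplest -5611/2048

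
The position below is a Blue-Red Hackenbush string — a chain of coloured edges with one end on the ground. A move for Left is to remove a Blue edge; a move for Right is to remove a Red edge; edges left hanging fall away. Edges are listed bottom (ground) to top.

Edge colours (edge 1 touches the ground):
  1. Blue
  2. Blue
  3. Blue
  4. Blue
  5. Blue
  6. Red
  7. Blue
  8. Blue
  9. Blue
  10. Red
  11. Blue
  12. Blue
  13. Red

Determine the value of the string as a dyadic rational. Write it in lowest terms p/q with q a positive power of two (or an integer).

1261/256

1 of 13 · B · max L 0 · min R +∞ → 1
2 of 13 · BB · max L 1 · min R +∞ → 2
3 of 13 · BBB · max L 2 · min R +∞ → 3
4 of 13 · BBBB · max L 3 · min R +∞ → 4
5 of 13 · BBBBB · max L 4 · min R +∞ → 5
6 of 13 · BBBBBR · max L 4 · min R 5 → 9/2
7 of 13 · BBBBBRB · max L 9/2 · min R 5 → 19/4
8 of 13 · BBBBBRBB · max L 19/4 · min R 5 → 39/8
9 of 13 · BBBBBRBBB · max L 39/8 · min R 5 → 79/16
10 of 13 · BBBBBRBBBR · max L 39/8 · min R 79/16 → 157/32
11 of 13 · BBBBBRBBBRB · max L 157/32 · min R 79/16 → 315/64
12 of 13 · BBBBBRBBBRBB · max L 315/64 · min R 79/16 → 631/128
13 of 13 · BBBBBRBBBRBBR · max L 315/64 · min R 631/128 → 1261/256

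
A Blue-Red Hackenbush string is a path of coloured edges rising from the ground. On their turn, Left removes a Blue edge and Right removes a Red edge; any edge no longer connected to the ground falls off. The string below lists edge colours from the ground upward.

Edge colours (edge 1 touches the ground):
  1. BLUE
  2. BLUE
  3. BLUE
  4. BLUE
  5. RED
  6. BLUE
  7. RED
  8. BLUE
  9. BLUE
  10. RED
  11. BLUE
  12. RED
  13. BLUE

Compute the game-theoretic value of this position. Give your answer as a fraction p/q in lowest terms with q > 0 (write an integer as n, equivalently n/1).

1899/512

Prefix values for BLUE BLUE BLUE BLUE RED BLUE RED BLUE BLUE RED BLUE RED BLUE via {L|R} + simplicity:
1 of 13 · B · max L 0 · min R +∞ → 1
2 of 13 · BB · max L 1 · min R +∞ → 2
3 of 13 · BBB · max L 2 · min R +∞ → 3
4 of 13 · BBBB · max L 3 · min R +∞ → 4
5 of 13 · BBBBR · max L 3 · min R 4 → 7/2
6 of 13 · BBBBRB · max L 7/2 · min R 4 → 15/4
7 of 13 · BBBBRBR · max L 7/2 · min R 15/4 → 29/8
8 of 13 · BBBBRBRB · max L 29/8 · min R 15/4 → 59/16
9 of 13 · BBBBRBRBB · max L 59/16 · min R 15/4 → 119/32
10 of 13 · BBBBRBRBBR · max L 59/16 · min R 119/32 → 237/64
11 of 13 · BBBBRBRBBRB · max L 237/64 · min R 119/32 → 475/128
12 of 13 · BBBBRBRBBRBR · max L 237/64 · min R 475/128 → 949/256
13 of 13 · BBBBRBRBBRBRB · max L 949/256 · min R 475/128 → 1899/512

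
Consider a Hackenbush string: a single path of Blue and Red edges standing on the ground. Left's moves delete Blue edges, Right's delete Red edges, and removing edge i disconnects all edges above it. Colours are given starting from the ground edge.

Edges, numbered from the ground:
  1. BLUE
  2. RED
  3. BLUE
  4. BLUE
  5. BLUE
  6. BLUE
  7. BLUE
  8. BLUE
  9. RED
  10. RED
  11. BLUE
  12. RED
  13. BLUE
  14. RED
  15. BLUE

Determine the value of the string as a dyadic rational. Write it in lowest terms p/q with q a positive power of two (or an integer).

Recurse on prefixes of the 15-edge string BLUE RED BLUE BLUE BLUE BLUE BLUE BLUE RED RED BLUE RED BLUE RED BLUE:
1 of 15 · B · max L 0 · min R +∞ => 1
2 of 15 · BR · max L 0 · min R 1 => 1/2
3 of 15 · BRB · max L 1/2 · min R 1 => 3/4
4 of 15 · BRBB · max L 3/4 · min R 1 => 7/8
5 of 15 · BRBBB · max L 7/8 · min R 1 => 15/16
6 of 15 · BRBBBB · max L 15/16 · min R 1 => 31/32
7 of 15 · BRBBBBB · max L 31/32 · min R 1 => 63/64
8 of 15 · BRBBBBBB · max L 63/64 · min R 1 => 127/128
9 of 15 · BRBBBBBBR · max L 63/64 · min R 127/128 => 253/256
10 of 15 · BRBBBBBBRR · max L 63/64 · min R 253/256 => 505/512
11 of 15 · BRBBBBBBRRB · max L 505/512 · min R 253/256 => 1011/1024
12 of 15 · BRBBBBBBRRBR · max L 505/512 · min R 1011/1024 => 2021/2048
13 of 15 · BRBBBBBBRRBRB · max L 2021/2048 · min R 1011/1024 => 4043/4096
14 of 15 · BRBBBBBBRRBRBR · max L 2021/2048 · min R 4043/4096 => 8085/8192
15 of 15 · BRBBBBBBRRBRBRB · max L 8085/8192 · min R 4043/4096 => 16171/16384

16171/16384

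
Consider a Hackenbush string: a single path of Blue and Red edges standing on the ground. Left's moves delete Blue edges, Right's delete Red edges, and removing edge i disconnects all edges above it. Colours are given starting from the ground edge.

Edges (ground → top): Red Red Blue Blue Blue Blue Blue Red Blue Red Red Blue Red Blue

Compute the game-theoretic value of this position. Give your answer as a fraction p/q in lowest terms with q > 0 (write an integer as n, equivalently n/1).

-4277/4096

step 1: add Red to get R; options L={ — } R={ 0 } -> -1
step 2: add Red to get RR; options L={ — } R={ -1,0 } -> -2
step 3: add Blue to get RRB; options L={ -2 } R={ -1,0 } -> -3/2
step 4: add Blue to get RRBB; options L={ -2,-3/2 } R={ -1,0 } -> -5/4
step 5: add Blue to get RRBBB; options L={ -2,-3/2,-5/4 } R={ -1,0 } -> -9/8
step 6: add Blue to get RRBBBB; options L={ -2,-3/2,-5/4,-9/8 } R={ -1,0 } -> -17/16
step 7: add Blue to get RRBBBBB; options L={ -2,-3/2,-5/4,-9/8,-17/16 } R={ -1,0 } -> -33/32
step 8: add Red to get RRBBBBBR; options L={ -2,-3/2,-5/4,-9/8,-17/16 } R={ -33/32,-1,0 } -> -67/64
step 9: add Blue to get RRBBBBBRB; options L={ -2,-3/2,-5/4,-9/8,-17/16,-67/64 } R={ -33/32,-1,0 } -> -133/128
step 10: add Red to get RRBBBBBRBR; options L={ -2,-3/2,-5/4,-9/8,-17/16,-67/64 } R={ -133/128,-33/32,-1,0 } -> -267/256
step 11: add Red to get RRBBBBBRBRR; options L={ -2,-3/2,-5/4,-9/8,-17/16,-67/64 } R={ -267/256,-133/128,-33/32,-1,0 } -> -535/512
step 12: add Blue to get RRBBBBBRBRRB; options L={ -2,-3/2,-5/4,-9/8,-17/16,-67/64,-535/512 } R={ -267/256,-133/128,-33/32,-1,0 } -> -1069/1024
step 13: add Red to get RRBBBBBRBRRBR; options L={ -2,-3/2,-5/4,-9/8,-17/16,-67/64,-535/512 } R={ -1069/1024,-267/256,-133/128,-33/32,-1,0 } -> -2139/2048
step 14: add Blue to get RRBBBBBRBRRBRB; options L={ -2,-3/2,-5/4,-9/8,-17/16,-67/64,-535/512,-2139/2048 } R={ -1069/1024,-267/256,-133/128,-33/32,-1,0 } -> -4277/4096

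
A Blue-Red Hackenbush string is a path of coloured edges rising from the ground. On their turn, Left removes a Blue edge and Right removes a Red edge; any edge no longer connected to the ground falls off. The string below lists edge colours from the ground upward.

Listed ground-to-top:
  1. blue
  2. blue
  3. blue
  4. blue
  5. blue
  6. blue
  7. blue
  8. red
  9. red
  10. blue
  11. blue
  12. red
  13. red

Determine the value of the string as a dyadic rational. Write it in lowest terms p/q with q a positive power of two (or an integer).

409/64

step 1: add blue to get b; options L={ 0 } R={ · } — 1
step 2: add blue to get bb; options L={ 0, 1 } R={ · } — 2
step 3: add blue to get bbb; options L={ 0, 1, 2 } R={ · } — 3
step 4: add blue to get bbbb; options L={ 0, 1, 2, 3 } R={ · } — 4
step 5: add blue to get bbbbb; options L={ 0, 1, 2, 3, 4 } R={ · } — 5
step 6: add blue to get bbbbbb; options L={ 0, 1, 2, 3, 4, 5 } R={ · } — 6
step 7: add blue to get bbbbbbb; options L={ 0, 1, 2, 3, 4, 5, 6 } R={ · } — 7
step 8: add red to get bbbbbbbr; options L={ 0, 1, 2, 3, 4, 5, 6 } R={ 7 } — 13/2
step 9: add red to get bbbbbbbrr; options L={ 0, 1, 2, 3, 4, 5, 6 } R={ 13/2, 7 } — 25/4
step 10: add blue to get bbbbbbbrrb; options L={ 0, 1, 2, 3, 4, 5, 6, 25/4 } R={ 13/2, 7 } — 51/8
step 11: add blue to get bbbbbbbrrbb; options L={ 0, 1, 2, 3, 4, 5, 6, 25/4, 51/8 } R={ 13/2, 7 } — 103/16
step 12: add red to get bbbbbbbrrbbr; options L={ 0, 1, 2, 3, 4, 5, 6, 25/4, 51/8 } R={ 103/16, 13/2, 7 } — 205/32
step 13: add red to get bbbbbbbrrbbrr; options L={ 0, 1, 2, 3, 4, 5, 6, 25/4, 51/8 } R={ 205/32, 103/16, 13/2, 7 } — 409/64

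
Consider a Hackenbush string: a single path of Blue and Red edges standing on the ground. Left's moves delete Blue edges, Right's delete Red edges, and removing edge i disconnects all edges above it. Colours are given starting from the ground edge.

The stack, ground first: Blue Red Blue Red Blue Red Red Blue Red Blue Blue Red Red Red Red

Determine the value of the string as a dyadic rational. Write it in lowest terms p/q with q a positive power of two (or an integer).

1 of 15 · B · max L 0 · min R +∞ => 1
2 of 15 · BR · max L 0 · min R 1 => 1/2
3 of 15 · BRB · max L 1/2 · min R 1 => 3/4
4 of 15 · BRBR · max L 1/2 · min R 3/4 => 5/8
5 of 15 · BRBRB · max L 5/8 · min R 3/4 => 11/16
6 of 15 · BRBRBR · max L 5/8 · min R 11/16 => 21/32
7 of 15 · BRBRBRR · max L 5/8 · min R 21/32 => 41/64
8 of 15 · BRBRBRRB · max L 41/64 · min R 21/32 => 83/128
9 of 15 · BRBRBRRBR · max L 41/64 · min R 83/128 => 165/256
10 of 15 · BRBRBRRBRB · max L 165/256 · min R 83/128 => 331/512
11 of 15 · BRBRBRRBRBB · max L 331/512 · min R 83/128 => 663/1024
12 of 15 · BRBRBRRBRBBR · max L 331/512 · min R 663/1024 => 1325/2048
13 of 15 · BRBRBRRBRBBRR · max L 331/512 · min R 1325/2048 => 2649/4096
14 of 15 · BRBRBRRBRBBRRR · max L 331/512 · min R 2649/4096 => 5297/8192
15 of 15 · BRBRBRRBRBBRRRR · max L 331/512 · min R 5297/8192 => 10593/16384

10593/16384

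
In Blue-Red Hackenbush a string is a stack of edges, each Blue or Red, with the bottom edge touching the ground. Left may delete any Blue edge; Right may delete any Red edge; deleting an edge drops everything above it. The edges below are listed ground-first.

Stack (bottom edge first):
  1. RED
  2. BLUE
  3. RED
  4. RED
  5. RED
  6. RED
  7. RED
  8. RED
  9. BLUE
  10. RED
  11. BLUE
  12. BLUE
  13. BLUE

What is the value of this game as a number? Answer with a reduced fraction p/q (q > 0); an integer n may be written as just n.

-4049/4096

R: Left { ∅ }, Right { 0 } → simplest -1
RB: Left { -1 }, Right { 0 } → simplest -1/2
RBR: Left { -1 }, Right { -1/2; 0 } → simplest -3/4
RBRR: Left { -1 }, Right { -3/4; -1/2; 0 } → simplest -7/8
RBRRR: Left { -1 }, Right { -7/8; -3/4; -1/2; 0 } → simplest -15/16
RBRRRR: Left { -1 }, Right { -15/16; -7/8; -3/4; -1/2; 0 } → simplest -31/32
RBRRRRR: Left { -1 }, Right { -31/32; -15/16; -7/8; -3/4; -1/2; 0 } → simplest -63/64
RBRRRRRR: Left { -1 }, Right { -63/64; -31/32; -15/16; -7/8; -3/4; -1/2; 0 } → simplest -127/128
RBRRRRRRB: Left { -1; -127/128 }, Right { -63/64; -31/32; -15/16; -7/8; -3/4; -1/2; 0 } → simplest -253/256
RBRRRRRRBR: Left { -1; -127/128 }, Right { -253/256; -63/64; -31/32; -15/16; -7/8; -3/4; -1/2; 0 } → simplest -507/512
RBRRRRRRBRB: Left { -1; -127/128; -507/512 }, Right { -253/256; -63/64; -31/32; -15/16; -7/8; -3/4; -1/2; 0 } → simplest -1013/1024
RBRRRRRRBRBB: Left { -1; -127/128; -507/512; -1013/1024 }, Right { -253/256; -63/64; -31/32; -15/16; -7/8; -3/4; -1/2; 0 } → simplest -2025/2048
RBRRRRRRBRBBB: Left { -1; -127/128; -507/512; -1013/1024; -2025/2048 }, Right { -253/256; -63/64; -31/32; -15/16; -7/8; -3/4; -1/2; 0 } → simplest -4049/4096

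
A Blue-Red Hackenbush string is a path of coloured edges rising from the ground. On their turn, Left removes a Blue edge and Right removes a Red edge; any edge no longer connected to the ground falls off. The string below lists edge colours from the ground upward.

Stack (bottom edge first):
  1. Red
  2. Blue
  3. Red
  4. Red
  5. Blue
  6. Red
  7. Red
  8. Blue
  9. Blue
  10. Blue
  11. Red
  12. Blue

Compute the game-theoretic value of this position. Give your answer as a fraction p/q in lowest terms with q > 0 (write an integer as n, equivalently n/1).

Recurse on prefixes of the 12-edge string Red Blue Red Red Blue Red Red Blue Blue Blue Red Blue:
edge 1 of 12 (Red): { — | 0 } => -1
edge 2 of 12 (Blue): { -1 | 0 } => -1/2
edge 3 of 12 (Red): { -1 | -1/2; 0 } => -3/4
edge 4 of 12 (Red): { -1 | -3/4; -1/2; 0 } => -7/8
edge 5 of 12 (Blue): { -1; -7/8 | -3/4; -1/2; 0 } => -13/16
edge 6 of 12 (Red): { -1; -7/8 | -13/16; -3/4; -1/2; 0 } => -27/32
edge 7 of 12 (Red): { -1; -7/8 | -27/32; -13/16; -3/4; -1/2; 0 } => -55/64
edge 8 of 12 (Blue): { -1; -7/8; -55/64 | -27/32; -13/16; -3/4; -1/2; 0 } => -109/128
edge 9 of 12 (Blue): { -1; -7/8; -55/64; -109/128 | -27/32; -13/16; -3/4; -1/2; 0 } => -217/256
edge 10 of 12 (Blue): { -1; -7/8; -55/64; -109/128; -217/256 | -27/32; -13/16; -3/4; -1/2; 0 } => -433/512
edge 11 of 12 (Red): { -1; -7/8; -55/64; -109/128; -217/256 | -433/512; -27/32; -13/16; -3/4; -1/2; 0 } => -867/1024
edge 12 of 12 (Blue): { -1; -7/8; -55/64; -109/128; -217/256; -867/1024 | -433/512; -27/32; -13/16; -3/4; -1/2; 0 } => -1733/2048

-1733/2048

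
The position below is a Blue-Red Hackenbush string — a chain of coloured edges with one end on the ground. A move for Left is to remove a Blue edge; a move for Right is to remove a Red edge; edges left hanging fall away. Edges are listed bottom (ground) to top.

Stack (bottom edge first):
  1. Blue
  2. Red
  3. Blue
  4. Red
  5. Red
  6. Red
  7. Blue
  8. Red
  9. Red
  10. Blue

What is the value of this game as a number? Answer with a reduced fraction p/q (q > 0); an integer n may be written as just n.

Prefix values for Blue Red Blue Red Red Red Blue Red Red Blue via {L|R} + simplicity:
edge 1 of 10 (Blue): { 0 |  } so 1
edge 2 of 10 (Red): { 0 | 1 } so 1/2
edge 3 of 10 (Blue): { 0,1/2 | 1 } so 3/4
edge 4 of 10 (Red): { 0,1/2 | 3/4,1 } so 5/8
edge 5 of 10 (Red): { 0,1/2 | 5/8,3/4,1 } so 9/16
edge 6 of 10 (Red): { 0,1/2 | 9/16,5/8,3/4,1 } so 17/32
edge 7 of 10 (Blue): { 0,1/2,17/32 | 9/16,5/8,3/4,1 } so 35/64
edge 8 of 10 (Red): { 0,1/2,17/32 | 35/64,9/16,5/8,3/4,1 } so 69/128
edge 9 of 10 (Red): { 0,1/2,17/32 | 69/128,35/64,9/16,5/8,3/4,1 } so 137/256
edge 10 of 10 (Blue): { 0,1/2,17/32,137/256 | 69/128,35/64,9/16,5/8,3/4,1 } so 275/512

275/512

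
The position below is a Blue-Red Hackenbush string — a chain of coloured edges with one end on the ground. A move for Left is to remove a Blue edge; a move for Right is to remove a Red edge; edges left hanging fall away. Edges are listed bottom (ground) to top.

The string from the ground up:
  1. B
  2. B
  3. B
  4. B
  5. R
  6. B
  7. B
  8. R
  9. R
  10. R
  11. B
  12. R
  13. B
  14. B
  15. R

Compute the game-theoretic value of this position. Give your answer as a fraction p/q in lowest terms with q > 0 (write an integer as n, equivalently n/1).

7725/2048

Recurse on prefixes of the 15-edge string B B B B R B B R R R B R B B R:
step 1: add B to get B; options L={ 0 } R={  } => 1
step 2: add B to get BB; options L={ 0 1 } R={  } => 2
step 3: add B to get BBB; options L={ 0 1 2 } R={  } => 3
step 4: add B to get BBBB; options L={ 0 1 2 3 } R={  } => 4
step 5: add R to get BBBBR; options L={ 0 1 2 3 } R={ 4 } => 7/2
step 6: add B to get BBBBRB; options L={ 0 1 2 3 7/2 } R={ 4 } => 15/4
step 7: add B to get BBBBRBB; options L={ 0 1 2 3 7/2 15/4 } R={ 4 } => 31/8
step 8: add R to get BBBBRBBR; options L={ 0 1 2 3 7/2 15/4 } R={ 31/8 4 } => 61/16
step 9: add R to get BBBBRBBRR; options L={ 0 1 2 3 7/2 15/4 } R={ 61/16 31/8 4 } => 121/32
step 10: add R to get BBBBRBBRRR; options L={ 0 1 2 3 7/2 15/4 } R={ 121/32 61/16 31/8 4 } => 241/64
step 11: add B to get BBBBRBBRRRB; options L={ 0 1 2 3 7/2 15/4 241/64 } R={ 121/32 61/16 31/8 4 } => 483/128
step 12: add R to get BBBBRBBRRRBR; options L={ 0 1 2 3 7/2 15/4 241/64 } R={ 483/128 121/32 61/16 31/8 4 } => 965/256
step 13: add B to get BBBBRBBRRRBRB; options L={ 0 1 2 3 7/2 15/4 241/64 965/256 } R={ 483/128 121/32 61/16 31/8 4 } => 1931/512
step 14: add B to get BBBBRBBRRRBRBB; options L={ 0 1 2 3 7/2 15/4 241/64 965/256 1931/512 } R={ 483/128 121/32 61/16 31/8 4 } => 3863/1024
step 15: add R to get BBBBRBBRRRBRBBR; options L={ 0 1 2 3 7/2 15/4 241/64 965/256 1931/512 } R={ 3863/1024 483/128 121/32 61/16 31/8 4 } => 7725/2048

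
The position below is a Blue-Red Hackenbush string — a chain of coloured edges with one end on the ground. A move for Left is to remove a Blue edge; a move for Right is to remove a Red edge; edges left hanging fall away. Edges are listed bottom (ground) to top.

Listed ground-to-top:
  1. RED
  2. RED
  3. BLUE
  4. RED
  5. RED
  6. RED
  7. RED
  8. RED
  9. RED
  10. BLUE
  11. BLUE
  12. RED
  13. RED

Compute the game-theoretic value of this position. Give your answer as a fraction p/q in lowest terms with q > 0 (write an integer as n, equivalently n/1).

R: Left { — }, Right { 0 } = simplest -1
RR: Left { — }, Right { -1; 0 } = simplest -2
RRB: Left { -2 }, Right { -1; 0 } = simplest -3/2
RRBR: Left { -2 }, Right { -3/2; -1; 0 } = simplest -7/4
RRBRR: Left { -2 }, Right { -7/4; -3/2; -1; 0 } = simplest -15/8
RRBRRR: Left { -2 }, Right { -15/8; -7/4; -3/2; -1; 0 } = simplest -31/16
RRBRRRR: Left { -2 }, Right { -31/16; -15/8; -7/4; -3/2; -1; 0 } = simplest -63/32
RRBRRRRR: Left { -2 }, Right { -63/32; -31/16; -15/8; -7/4; -3/2; -1; 0 } = simplest -127/64
RRBRRRRRR: Left { -2 }, Right { -127/64; -63/32; -31/16; -15/8; -7/4; -3/2; -1; 0 } = simplest -255/128
RRBRRRRRRB: Left { -2; -255/128 }, Right { -127/64; -63/32; -31/16; -15/8; -7/4; -3/2; -1; 0 } = simplest -509/256
RRBRRRRRRBB: Left { -2; -255/128; -509/256 }, Right { -127/64; -63/32; -31/16; -15/8; -7/4; -3/2; -1; 0 } = simplest -1017/512
RRBRRRRRRBBR: Left { -2; -255/128; -509/256 }, Right { -1017/512; -127/64; -63/32; -31/16; -15/8; -7/4; -3/2; -1; 0 } = simplest -2035/1024
RRBRRRRRRBBRR: Left { -2; -255/128; -509/256 }, Right { -2035/1024; -1017/512; -127/64; -63/32; -31/16; -15/8; -7/4; -3/2; -1; 0 } = simplest -4071/2048

-4071/2048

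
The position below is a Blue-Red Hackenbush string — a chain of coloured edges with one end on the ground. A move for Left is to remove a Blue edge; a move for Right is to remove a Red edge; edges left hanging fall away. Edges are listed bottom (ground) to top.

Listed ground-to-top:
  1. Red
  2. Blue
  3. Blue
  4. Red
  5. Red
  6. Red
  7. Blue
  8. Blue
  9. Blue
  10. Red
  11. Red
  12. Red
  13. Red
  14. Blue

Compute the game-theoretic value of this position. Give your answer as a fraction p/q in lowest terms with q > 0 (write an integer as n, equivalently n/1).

-3645/8192

Recurse on prefixes of the 14-edge string Red Blue Blue Red Red Red Blue Blue Blue Red Red Red Red Blue:
value_1 [R]  L=[(no moves)]  R=[0]  ⇒ -1
value_2 [RB]  L=[-1]  R=[0]  ⇒ -1/2
value_3 [RBB]  L=[-1, -1/2]  R=[0]  ⇒ -1/4
value_4 [RBBR]  L=[-1, -1/2]  R=[-1/4, 0]  ⇒ -3/8
value_5 [RBBRR]  L=[-1, -1/2]  R=[-3/8, -1/4, 0]  ⇒ -7/16
value_6 [RBBRRR]  L=[-1, -1/2]  R=[-7/16, -3/8, -1/4, 0]  ⇒ -15/32
value_7 [RBBRRRB]  L=[-1, -1/2, -15/32]  R=[-7/16, -3/8, -1/4, 0]  ⇒ -29/64
value_8 [RBBRRRBB]  L=[-1, -1/2, -15/32, -29/64]  R=[-7/16, -3/8, -1/4, 0]  ⇒ -57/128
value_9 [RBBRRRBBB]  L=[-1, -1/2, -15/32, -29/64, -57/128]  R=[-7/16, -3/8, -1/4, 0]  ⇒ -113/256
value_10 [RBBRRRBBBR]  L=[-1, -1/2, -15/32, -29/64, -57/128]  R=[-113/256, -7/16, -3/8, -1/4, 0]  ⇒ -227/512
value_11 [RBBRRRBBBRR]  L=[-1, -1/2, -15/32, -29/64, -57/128]  R=[-227/512, -113/256, -7/16, -3/8, -1/4, 0]  ⇒ -455/1024
value_12 [RBBRRRBBBRRR]  L=[-1, -1/2, -15/32, -29/64, -57/128]  R=[-455/1024, -227/512, -113/256, -7/16, -3/8, -1/4, 0]  ⇒ -911/2048
value_13 [RBBRRRBBBRRRR]  L=[-1, -1/2, -15/32, -29/64, -57/128]  R=[-911/2048, -455/1024, -227/512, -113/256, -7/16, -3/8, -1/4, 0]  ⇒ -1823/4096
value_14 [RBBRRRBBBRRRRB]  L=[-1, -1/2, -15/32, -29/64, -57/128, -1823/4096]  R=[-911/2048, -455/1024, -227/512, -113/256, -7/16, -3/8, -1/4, 0]  ⇒ -3645/8192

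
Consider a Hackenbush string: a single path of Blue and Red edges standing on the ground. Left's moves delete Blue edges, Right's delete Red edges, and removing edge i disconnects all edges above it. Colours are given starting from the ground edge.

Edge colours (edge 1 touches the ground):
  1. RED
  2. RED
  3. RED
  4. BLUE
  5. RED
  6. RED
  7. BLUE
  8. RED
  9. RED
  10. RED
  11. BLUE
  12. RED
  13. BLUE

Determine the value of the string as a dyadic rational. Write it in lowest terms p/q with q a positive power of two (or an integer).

Prefix values for RED RED RED BLUE RED RED BLUE RED RED RED BLUE RED BLUE via {L|R} + simplicity:
1 of 13 · R · max L −∞ · min R 0 so -1
2 of 13 · RR · max L −∞ · min R -1 so -2
3 of 13 · RRR · max L −∞ · min R -2 so -3
4 of 13 · RRRB · max L -3 · min R -2 so -5/2
5 of 13 · RRRBR · max L -3 · min R -5/2 so -11/4
6 of 13 · RRRBRR · max L -3 · min R -11/4 so -23/8
7 of 13 · RRRBRRB · max L -23/8 · min R -11/4 so -45/16
8 of 13 · RRRBRRBR · max L -23/8 · min R -45/16 so -91/32
9 of 13 · RRRBRRBRR · max L -23/8 · min R -91/32 so -183/64
10 of 13 · RRRBRRBRRR · max L -23/8 · min R -183/64 so -367/128
11 of 13 · RRRBRRBRRRB · max L -367/128 · min R -183/64 so -733/256
12 of 13 · RRRBRRBRRRBR · max L -367/128 · min R -733/256 so -1467/512
13 of 13 · RRRBRRBRRRBRB · max L -1467/512 · min R -733/256 so -2933/1024

-2933/1024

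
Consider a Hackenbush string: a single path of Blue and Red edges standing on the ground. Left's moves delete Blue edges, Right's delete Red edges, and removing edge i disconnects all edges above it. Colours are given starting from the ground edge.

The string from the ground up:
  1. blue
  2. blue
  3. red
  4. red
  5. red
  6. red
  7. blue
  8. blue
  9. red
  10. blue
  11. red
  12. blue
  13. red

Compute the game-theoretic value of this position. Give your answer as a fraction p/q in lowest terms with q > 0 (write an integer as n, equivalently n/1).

g_1 [b]  L=[0]  R=[(no moves)]  → 1
g_2 [bb]  L=[0,1]  R=[(no moves)]  → 2
g_3 [bbr]  L=[0,1]  R=[2]  → 3/2
g_4 [bbrr]  L=[0,1]  R=[3/2,2]  → 5/4
g_5 [bbrrr]  L=[0,1]  R=[5/4,3/2,2]  → 9/8
g_6 [bbrrrr]  L=[0,1]  R=[9/8,5/4,3/2,2]  → 17/16
g_7 [bbrrrrb]  L=[0,1,17/16]  R=[9/8,5/4,3/2,2]  → 35/32
g_8 [bbrrrrbb]  L=[0,1,17/16,35/32]  R=[9/8,5/4,3/2,2]  → 71/64
g_9 [bbrrrrbbr]  L=[0,1,17/16,35/32]  R=[71/64,9/8,5/4,3/2,2]  → 141/128
g_10 [bbrrrrbbrb]  L=[0,1,17/16,35/32,141/128]  R=[71/64,9/8,5/4,3/2,2]  → 283/256
g_11 [bbrrrrbbrbr]  L=[0,1,17/16,35/32,141/128]  R=[283/256,71/64,9/8,5/4,3/2,2]  → 565/512
g_12 [bbrrrrbbrbrb]  L=[0,1,17/16,35/32,141/128,565/512]  R=[283/256,71/64,9/8,5/4,3/2,2]  → 1131/1024
g_13 [bbrrrrbbrbrbr]  L=[0,1,17/16,35/32,141/128,565/512]  R=[1131/1024,283/256,71/64,9/8,5/4,3/2,2]  → 2261/2048

2261/2048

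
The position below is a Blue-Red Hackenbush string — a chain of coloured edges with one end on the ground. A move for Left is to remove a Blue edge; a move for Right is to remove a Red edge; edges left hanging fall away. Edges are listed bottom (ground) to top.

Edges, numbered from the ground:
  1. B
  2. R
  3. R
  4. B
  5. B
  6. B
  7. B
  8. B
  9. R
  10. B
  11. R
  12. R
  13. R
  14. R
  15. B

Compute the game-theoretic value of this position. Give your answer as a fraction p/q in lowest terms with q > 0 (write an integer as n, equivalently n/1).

8003/16384

Prefix values for B R R B B B B B R B R R R R B via {L|R} + simplicity:
step 1: add B to get B; options L={ 0 } R={ none } gives 1
step 2: add R to get BR; options L={ 0 } R={ 1 } gives 1/2
step 3: add R to get BRR; options L={ 0 } R={ 1/2 1 } gives 1/4
step 4: add B to get BRRB; options L={ 0 1/4 } R={ 1/2 1 } gives 3/8
step 5: add B to get BRRBB; options L={ 0 1/4 3/8 } R={ 1/2 1 } gives 7/16
step 6: add B to get BRRBBB; options L={ 0 1/4 3/8 7/16 } R={ 1/2 1 } gives 15/32
step 7: add B to get BRRBBBB; options L={ 0 1/4 3/8 7/16 15/32 } R={ 1/2 1 } gives 31/64
step 8: add B to get BRRBBBBB; options L={ 0 1/4 3/8 7/16 15/32 31/64 } R={ 1/2 1 } gives 63/128
step 9: add R to get BRRBBBBBR; options L={ 0 1/4 3/8 7/16 15/32 31/64 } R={ 63/128 1/2 1 } gives 125/256
step 10: add B to get BRRBBBBBRB; options L={ 0 1/4 3/8 7/16 15/32 31/64 125/256 } R={ 63/128 1/2 1 } gives 251/512
step 11: add R to get BRRBBBBBRBR; options L={ 0 1/4 3/8 7/16 15/32 31/64 125/256 } R={ 251/512 63/128 1/2 1 } gives 501/1024
step 12: add R to get BRRBBBBBRBRR; options L={ 0 1/4 3/8 7/16 15/32 31/64 125/256 } R={ 501/1024 251/512 63/128 1/2 1 } gives 1001/2048
step 13: add R to get BRRBBBBBRBRRR; options L={ 0 1/4 3/8 7/16 15/32 31/64 125/256 } R={ 1001/2048 501/1024 251/512 63/128 1/2 1 } gives 2001/4096
step 14: add R to get BRRBBBBBRBRRRR; options L={ 0 1/4 3/8 7/16 15/32 31/64 125/256 } R={ 2001/4096 1001/2048 501/1024 251/512 63/128 1/2 1 } gives 4001/8192
step 15: add B to get BRRBBBBBRBRRRRB; options L={ 0 1/4 3/8 7/16 15/32 31/64 125/256 4001/8192 } R={ 2001/4096 1001/2048 501/1024 251/512 63/128 1/2 1 } gives 8003/16384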